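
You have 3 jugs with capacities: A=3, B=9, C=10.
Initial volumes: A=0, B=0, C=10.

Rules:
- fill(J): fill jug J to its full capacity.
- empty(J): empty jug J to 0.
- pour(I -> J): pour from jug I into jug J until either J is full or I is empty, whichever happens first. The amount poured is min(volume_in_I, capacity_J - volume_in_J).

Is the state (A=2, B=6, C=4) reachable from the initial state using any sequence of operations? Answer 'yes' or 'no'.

Answer: no

Derivation:
BFS explored all 296 reachable states.
Reachable set includes: (0,0,0), (0,0,1), (0,0,2), (0,0,3), (0,0,4), (0,0,5), (0,0,6), (0,0,7), (0,0,8), (0,0,9), (0,0,10), (0,1,0) ...
Target (A=2, B=6, C=4) not in reachable set → no.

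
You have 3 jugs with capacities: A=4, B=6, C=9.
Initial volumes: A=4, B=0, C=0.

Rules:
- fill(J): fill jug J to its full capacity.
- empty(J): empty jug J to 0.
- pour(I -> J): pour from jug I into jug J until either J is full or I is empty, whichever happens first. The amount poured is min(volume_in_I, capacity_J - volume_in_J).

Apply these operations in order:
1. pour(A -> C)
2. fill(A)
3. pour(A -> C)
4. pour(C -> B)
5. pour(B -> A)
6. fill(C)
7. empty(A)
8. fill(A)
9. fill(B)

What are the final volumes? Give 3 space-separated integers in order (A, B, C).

Step 1: pour(A -> C) -> (A=0 B=0 C=4)
Step 2: fill(A) -> (A=4 B=0 C=4)
Step 3: pour(A -> C) -> (A=0 B=0 C=8)
Step 4: pour(C -> B) -> (A=0 B=6 C=2)
Step 5: pour(B -> A) -> (A=4 B=2 C=2)
Step 6: fill(C) -> (A=4 B=2 C=9)
Step 7: empty(A) -> (A=0 B=2 C=9)
Step 8: fill(A) -> (A=4 B=2 C=9)
Step 9: fill(B) -> (A=4 B=6 C=9)

Answer: 4 6 9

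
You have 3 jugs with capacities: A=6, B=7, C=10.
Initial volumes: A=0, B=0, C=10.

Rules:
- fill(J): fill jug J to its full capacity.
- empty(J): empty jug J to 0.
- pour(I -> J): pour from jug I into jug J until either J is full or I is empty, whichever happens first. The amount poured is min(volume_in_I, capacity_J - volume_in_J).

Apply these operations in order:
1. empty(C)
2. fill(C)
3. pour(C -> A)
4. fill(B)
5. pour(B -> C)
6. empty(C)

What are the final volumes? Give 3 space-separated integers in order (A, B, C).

Answer: 6 1 0

Derivation:
Step 1: empty(C) -> (A=0 B=0 C=0)
Step 2: fill(C) -> (A=0 B=0 C=10)
Step 3: pour(C -> A) -> (A=6 B=0 C=4)
Step 4: fill(B) -> (A=6 B=7 C=4)
Step 5: pour(B -> C) -> (A=6 B=1 C=10)
Step 6: empty(C) -> (A=6 B=1 C=0)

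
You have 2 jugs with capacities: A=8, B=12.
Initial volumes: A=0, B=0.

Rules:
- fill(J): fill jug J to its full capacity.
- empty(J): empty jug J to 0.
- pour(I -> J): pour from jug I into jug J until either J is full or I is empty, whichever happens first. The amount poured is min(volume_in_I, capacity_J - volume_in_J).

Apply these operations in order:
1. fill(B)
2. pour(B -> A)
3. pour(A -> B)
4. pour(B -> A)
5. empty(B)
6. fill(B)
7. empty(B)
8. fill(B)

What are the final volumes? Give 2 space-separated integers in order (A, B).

Step 1: fill(B) -> (A=0 B=12)
Step 2: pour(B -> A) -> (A=8 B=4)
Step 3: pour(A -> B) -> (A=0 B=12)
Step 4: pour(B -> A) -> (A=8 B=4)
Step 5: empty(B) -> (A=8 B=0)
Step 6: fill(B) -> (A=8 B=12)
Step 7: empty(B) -> (A=8 B=0)
Step 8: fill(B) -> (A=8 B=12)

Answer: 8 12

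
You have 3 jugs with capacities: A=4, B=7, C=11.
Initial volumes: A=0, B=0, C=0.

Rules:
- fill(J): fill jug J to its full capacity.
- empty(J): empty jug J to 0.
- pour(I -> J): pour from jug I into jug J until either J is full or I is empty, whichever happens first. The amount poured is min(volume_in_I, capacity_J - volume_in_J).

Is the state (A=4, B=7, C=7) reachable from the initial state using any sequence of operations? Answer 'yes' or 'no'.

Answer: yes

Derivation:
BFS from (A=0, B=0, C=0):
  1. fill(B) -> (A=0 B=7 C=0)
  2. fill(C) -> (A=0 B=7 C=11)
  3. pour(C -> A) -> (A=4 B=7 C=7)
Target reached → yes.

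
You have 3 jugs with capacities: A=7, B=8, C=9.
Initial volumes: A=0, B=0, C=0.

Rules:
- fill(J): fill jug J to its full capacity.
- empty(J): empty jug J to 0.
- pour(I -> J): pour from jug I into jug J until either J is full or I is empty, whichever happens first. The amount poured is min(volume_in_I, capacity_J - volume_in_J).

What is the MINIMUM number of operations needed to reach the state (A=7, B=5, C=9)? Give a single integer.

BFS from (A=0, B=0, C=0). One shortest path:
  1. fill(A) -> (A=7 B=0 C=0)
  2. pour(A -> B) -> (A=0 B=7 C=0)
  3. fill(A) -> (A=7 B=7 C=0)
  4. pour(A -> C) -> (A=0 B=7 C=7)
  5. fill(A) -> (A=7 B=7 C=7)
  6. pour(B -> C) -> (A=7 B=5 C=9)
Reached target in 6 moves.

Answer: 6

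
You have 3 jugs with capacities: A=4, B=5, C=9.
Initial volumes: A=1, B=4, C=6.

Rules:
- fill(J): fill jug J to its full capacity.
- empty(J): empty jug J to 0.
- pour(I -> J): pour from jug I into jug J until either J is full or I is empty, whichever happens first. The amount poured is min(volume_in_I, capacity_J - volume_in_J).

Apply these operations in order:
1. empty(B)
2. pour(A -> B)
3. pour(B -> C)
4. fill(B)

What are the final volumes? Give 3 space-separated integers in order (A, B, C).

Answer: 0 5 7

Derivation:
Step 1: empty(B) -> (A=1 B=0 C=6)
Step 2: pour(A -> B) -> (A=0 B=1 C=6)
Step 3: pour(B -> C) -> (A=0 B=0 C=7)
Step 4: fill(B) -> (A=0 B=5 C=7)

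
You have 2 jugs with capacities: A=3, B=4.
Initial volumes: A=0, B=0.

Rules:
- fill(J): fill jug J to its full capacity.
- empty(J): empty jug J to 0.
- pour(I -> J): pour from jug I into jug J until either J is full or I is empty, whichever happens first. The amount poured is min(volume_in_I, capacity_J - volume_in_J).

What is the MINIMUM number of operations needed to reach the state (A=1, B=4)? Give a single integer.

BFS from (A=0, B=0). One shortest path:
  1. fill(B) -> (A=0 B=4)
  2. pour(B -> A) -> (A=3 B=1)
  3. empty(A) -> (A=0 B=1)
  4. pour(B -> A) -> (A=1 B=0)
  5. fill(B) -> (A=1 B=4)
Reached target in 5 moves.

Answer: 5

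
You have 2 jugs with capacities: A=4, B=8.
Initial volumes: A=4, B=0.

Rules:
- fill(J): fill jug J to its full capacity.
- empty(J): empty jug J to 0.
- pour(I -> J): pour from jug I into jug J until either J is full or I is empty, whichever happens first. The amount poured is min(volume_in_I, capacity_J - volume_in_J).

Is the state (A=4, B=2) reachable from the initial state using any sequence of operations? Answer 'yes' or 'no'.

BFS explored all 6 reachable states.
Reachable set includes: (0,0), (0,4), (0,8), (4,0), (4,4), (4,8)
Target (A=4, B=2) not in reachable set → no.

Answer: no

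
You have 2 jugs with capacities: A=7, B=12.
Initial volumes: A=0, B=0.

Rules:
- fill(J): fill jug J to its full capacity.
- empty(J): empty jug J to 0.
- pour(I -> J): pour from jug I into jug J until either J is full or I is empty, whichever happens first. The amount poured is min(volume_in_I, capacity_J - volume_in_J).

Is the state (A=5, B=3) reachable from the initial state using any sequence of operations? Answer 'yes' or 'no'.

Answer: no

Derivation:
BFS explored all 38 reachable states.
Reachable set includes: (0,0), (0,1), (0,2), (0,3), (0,4), (0,5), (0,6), (0,7), (0,8), (0,9), (0,10), (0,11) ...
Target (A=5, B=3) not in reachable set → no.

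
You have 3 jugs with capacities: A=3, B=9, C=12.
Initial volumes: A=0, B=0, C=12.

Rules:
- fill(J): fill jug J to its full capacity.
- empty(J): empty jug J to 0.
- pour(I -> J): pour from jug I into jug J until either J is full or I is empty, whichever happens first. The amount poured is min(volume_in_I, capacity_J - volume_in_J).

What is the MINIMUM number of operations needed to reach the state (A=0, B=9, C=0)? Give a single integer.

BFS from (A=0, B=0, C=12). One shortest path:
  1. fill(B) -> (A=0 B=9 C=12)
  2. empty(C) -> (A=0 B=9 C=0)
Reached target in 2 moves.

Answer: 2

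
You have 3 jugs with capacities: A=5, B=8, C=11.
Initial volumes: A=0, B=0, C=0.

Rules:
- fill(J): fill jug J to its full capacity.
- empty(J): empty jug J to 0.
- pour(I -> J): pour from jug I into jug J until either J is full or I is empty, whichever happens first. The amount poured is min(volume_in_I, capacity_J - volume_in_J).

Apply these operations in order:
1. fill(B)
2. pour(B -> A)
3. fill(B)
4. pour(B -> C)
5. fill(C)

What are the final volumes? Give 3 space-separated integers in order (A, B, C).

Answer: 5 0 11

Derivation:
Step 1: fill(B) -> (A=0 B=8 C=0)
Step 2: pour(B -> A) -> (A=5 B=3 C=0)
Step 3: fill(B) -> (A=5 B=8 C=0)
Step 4: pour(B -> C) -> (A=5 B=0 C=8)
Step 5: fill(C) -> (A=5 B=0 C=11)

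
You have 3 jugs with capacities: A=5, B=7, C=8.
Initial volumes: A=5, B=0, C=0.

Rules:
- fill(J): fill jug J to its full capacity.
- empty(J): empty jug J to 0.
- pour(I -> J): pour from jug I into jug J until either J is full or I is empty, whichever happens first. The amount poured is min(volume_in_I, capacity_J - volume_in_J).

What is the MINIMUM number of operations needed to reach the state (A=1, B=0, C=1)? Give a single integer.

BFS from (A=5, B=0, C=0). One shortest path:
  1. empty(A) -> (A=0 B=0 C=0)
  2. fill(C) -> (A=0 B=0 C=8)
  3. pour(C -> B) -> (A=0 B=7 C=1)
  4. empty(B) -> (A=0 B=0 C=1)
  5. pour(C -> A) -> (A=1 B=0 C=0)
  6. fill(C) -> (A=1 B=0 C=8)
  7. pour(C -> B) -> (A=1 B=7 C=1)
  8. empty(B) -> (A=1 B=0 C=1)
Reached target in 8 moves.

Answer: 8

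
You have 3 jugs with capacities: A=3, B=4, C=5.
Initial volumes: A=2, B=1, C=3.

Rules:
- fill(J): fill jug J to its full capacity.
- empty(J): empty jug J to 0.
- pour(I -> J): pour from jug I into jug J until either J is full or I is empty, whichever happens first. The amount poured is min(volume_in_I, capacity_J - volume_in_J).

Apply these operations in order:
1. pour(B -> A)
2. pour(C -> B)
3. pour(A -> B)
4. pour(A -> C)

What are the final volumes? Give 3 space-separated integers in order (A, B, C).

Answer: 0 4 2

Derivation:
Step 1: pour(B -> A) -> (A=3 B=0 C=3)
Step 2: pour(C -> B) -> (A=3 B=3 C=0)
Step 3: pour(A -> B) -> (A=2 B=4 C=0)
Step 4: pour(A -> C) -> (A=0 B=4 C=2)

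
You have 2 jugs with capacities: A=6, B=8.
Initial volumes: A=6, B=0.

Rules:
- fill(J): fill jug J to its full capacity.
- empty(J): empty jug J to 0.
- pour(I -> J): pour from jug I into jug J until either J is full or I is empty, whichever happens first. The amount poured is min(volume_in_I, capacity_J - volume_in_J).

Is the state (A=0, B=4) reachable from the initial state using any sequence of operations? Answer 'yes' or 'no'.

Answer: yes

Derivation:
BFS from (A=6, B=0):
  1. pour(A -> B) -> (A=0 B=6)
  2. fill(A) -> (A=6 B=6)
  3. pour(A -> B) -> (A=4 B=8)
  4. empty(B) -> (A=4 B=0)
  5. pour(A -> B) -> (A=0 B=4)
Target reached → yes.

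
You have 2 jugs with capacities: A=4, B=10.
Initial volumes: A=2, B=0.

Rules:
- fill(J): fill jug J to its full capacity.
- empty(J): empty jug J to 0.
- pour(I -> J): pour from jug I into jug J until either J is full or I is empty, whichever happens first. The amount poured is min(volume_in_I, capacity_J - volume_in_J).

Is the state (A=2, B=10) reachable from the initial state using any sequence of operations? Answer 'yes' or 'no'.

BFS from (A=2, B=0):
  1. fill(B) -> (A=2 B=10)
Target reached → yes.

Answer: yes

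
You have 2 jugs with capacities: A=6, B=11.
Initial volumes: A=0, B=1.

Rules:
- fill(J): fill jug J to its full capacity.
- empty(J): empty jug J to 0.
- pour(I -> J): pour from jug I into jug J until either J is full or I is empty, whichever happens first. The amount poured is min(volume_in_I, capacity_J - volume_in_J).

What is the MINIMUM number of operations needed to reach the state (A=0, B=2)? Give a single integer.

BFS from (A=0, B=1). One shortest path:
  1. fill(A) -> (A=6 B=1)
  2. pour(A -> B) -> (A=0 B=7)
  3. fill(A) -> (A=6 B=7)
  4. pour(A -> B) -> (A=2 B=11)
  5. empty(B) -> (A=2 B=0)
  6. pour(A -> B) -> (A=0 B=2)
Reached target in 6 moves.

Answer: 6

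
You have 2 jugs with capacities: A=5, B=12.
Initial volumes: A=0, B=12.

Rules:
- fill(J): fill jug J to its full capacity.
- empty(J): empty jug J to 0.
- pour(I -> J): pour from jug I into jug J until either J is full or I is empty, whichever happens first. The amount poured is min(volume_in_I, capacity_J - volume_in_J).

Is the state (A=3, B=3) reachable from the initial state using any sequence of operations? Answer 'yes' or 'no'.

Answer: no

Derivation:
BFS explored all 34 reachable states.
Reachable set includes: (0,0), (0,1), (0,2), (0,3), (0,4), (0,5), (0,6), (0,7), (0,8), (0,9), (0,10), (0,11) ...
Target (A=3, B=3) not in reachable set → no.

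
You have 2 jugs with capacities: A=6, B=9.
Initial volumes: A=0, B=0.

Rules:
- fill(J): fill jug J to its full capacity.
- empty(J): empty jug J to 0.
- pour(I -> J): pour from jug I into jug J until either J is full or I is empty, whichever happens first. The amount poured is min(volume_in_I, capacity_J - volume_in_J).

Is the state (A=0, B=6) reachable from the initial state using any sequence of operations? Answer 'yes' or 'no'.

BFS from (A=0, B=0):
  1. fill(A) -> (A=6 B=0)
  2. pour(A -> B) -> (A=0 B=6)
Target reached → yes.

Answer: yes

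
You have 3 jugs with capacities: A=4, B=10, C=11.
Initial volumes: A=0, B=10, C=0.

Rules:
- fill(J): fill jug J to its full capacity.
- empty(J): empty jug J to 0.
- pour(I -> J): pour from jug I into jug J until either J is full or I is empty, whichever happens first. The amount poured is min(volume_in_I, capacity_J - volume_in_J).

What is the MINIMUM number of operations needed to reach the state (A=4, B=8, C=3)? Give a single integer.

BFS from (A=0, B=10, C=0). One shortest path:
  1. fill(A) -> (A=4 B=10 C=0)
  2. empty(B) -> (A=4 B=0 C=0)
  3. fill(C) -> (A=4 B=0 C=11)
  4. pour(A -> B) -> (A=0 B=4 C=11)
  5. pour(C -> A) -> (A=4 B=4 C=7)
  6. pour(A -> B) -> (A=0 B=8 C=7)
  7. pour(C -> A) -> (A=4 B=8 C=3)
Reached target in 7 moves.

Answer: 7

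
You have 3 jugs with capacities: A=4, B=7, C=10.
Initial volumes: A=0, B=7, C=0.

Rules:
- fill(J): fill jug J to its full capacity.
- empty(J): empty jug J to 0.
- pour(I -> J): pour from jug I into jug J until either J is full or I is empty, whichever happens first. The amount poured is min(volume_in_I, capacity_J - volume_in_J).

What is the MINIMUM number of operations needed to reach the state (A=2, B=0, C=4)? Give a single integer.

BFS from (A=0, B=7, C=0). One shortest path:
  1. empty(B) -> (A=0 B=0 C=0)
  2. fill(C) -> (A=0 B=0 C=10)
  3. pour(C -> A) -> (A=4 B=0 C=6)
  4. empty(A) -> (A=0 B=0 C=6)
  5. pour(C -> A) -> (A=4 B=0 C=2)
  6. pour(A -> B) -> (A=0 B=4 C=2)
  7. pour(C -> A) -> (A=2 B=4 C=0)
  8. pour(B -> C) -> (A=2 B=0 C=4)
Reached target in 8 moves.

Answer: 8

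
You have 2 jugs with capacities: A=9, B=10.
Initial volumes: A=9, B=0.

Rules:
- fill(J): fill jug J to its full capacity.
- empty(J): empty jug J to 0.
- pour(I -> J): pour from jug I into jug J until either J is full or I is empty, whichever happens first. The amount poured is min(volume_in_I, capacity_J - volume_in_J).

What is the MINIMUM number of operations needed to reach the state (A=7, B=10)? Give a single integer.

BFS from (A=9, B=0). One shortest path:
  1. pour(A -> B) -> (A=0 B=9)
  2. fill(A) -> (A=9 B=9)
  3. pour(A -> B) -> (A=8 B=10)
  4. empty(B) -> (A=8 B=0)
  5. pour(A -> B) -> (A=0 B=8)
  6. fill(A) -> (A=9 B=8)
  7. pour(A -> B) -> (A=7 B=10)
Reached target in 7 moves.

Answer: 7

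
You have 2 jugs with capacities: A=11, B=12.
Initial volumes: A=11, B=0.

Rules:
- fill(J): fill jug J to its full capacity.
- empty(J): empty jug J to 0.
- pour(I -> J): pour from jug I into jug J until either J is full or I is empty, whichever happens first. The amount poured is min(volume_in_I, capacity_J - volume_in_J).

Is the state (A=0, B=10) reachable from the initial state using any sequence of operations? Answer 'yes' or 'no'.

Answer: yes

Derivation:
BFS from (A=11, B=0):
  1. pour(A -> B) -> (A=0 B=11)
  2. fill(A) -> (A=11 B=11)
  3. pour(A -> B) -> (A=10 B=12)
  4. empty(B) -> (A=10 B=0)
  5. pour(A -> B) -> (A=0 B=10)
Target reached → yes.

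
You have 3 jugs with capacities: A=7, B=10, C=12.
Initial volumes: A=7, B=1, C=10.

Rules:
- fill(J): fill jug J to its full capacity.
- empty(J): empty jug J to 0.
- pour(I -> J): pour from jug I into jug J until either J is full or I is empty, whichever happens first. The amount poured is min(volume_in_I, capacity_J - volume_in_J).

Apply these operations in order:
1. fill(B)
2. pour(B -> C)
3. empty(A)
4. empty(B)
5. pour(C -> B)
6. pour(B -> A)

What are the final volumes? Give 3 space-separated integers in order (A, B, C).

Step 1: fill(B) -> (A=7 B=10 C=10)
Step 2: pour(B -> C) -> (A=7 B=8 C=12)
Step 3: empty(A) -> (A=0 B=8 C=12)
Step 4: empty(B) -> (A=0 B=0 C=12)
Step 5: pour(C -> B) -> (A=0 B=10 C=2)
Step 6: pour(B -> A) -> (A=7 B=3 C=2)

Answer: 7 3 2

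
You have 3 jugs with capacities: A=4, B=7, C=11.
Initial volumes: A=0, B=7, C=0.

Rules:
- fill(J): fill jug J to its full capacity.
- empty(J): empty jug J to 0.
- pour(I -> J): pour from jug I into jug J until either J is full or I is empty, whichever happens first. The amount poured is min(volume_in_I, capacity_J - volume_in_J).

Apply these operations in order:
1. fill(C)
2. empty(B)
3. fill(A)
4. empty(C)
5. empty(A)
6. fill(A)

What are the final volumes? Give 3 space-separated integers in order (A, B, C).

Answer: 4 0 0

Derivation:
Step 1: fill(C) -> (A=0 B=7 C=11)
Step 2: empty(B) -> (A=0 B=0 C=11)
Step 3: fill(A) -> (A=4 B=0 C=11)
Step 4: empty(C) -> (A=4 B=0 C=0)
Step 5: empty(A) -> (A=0 B=0 C=0)
Step 6: fill(A) -> (A=4 B=0 C=0)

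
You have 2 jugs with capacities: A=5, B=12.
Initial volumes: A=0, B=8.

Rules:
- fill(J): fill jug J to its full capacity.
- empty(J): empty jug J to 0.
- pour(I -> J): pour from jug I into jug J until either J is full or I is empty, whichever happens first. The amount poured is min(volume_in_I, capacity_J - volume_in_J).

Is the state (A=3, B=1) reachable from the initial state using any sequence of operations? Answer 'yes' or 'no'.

Answer: no

Derivation:
BFS explored all 34 reachable states.
Reachable set includes: (0,0), (0,1), (0,2), (0,3), (0,4), (0,5), (0,6), (0,7), (0,8), (0,9), (0,10), (0,11) ...
Target (A=3, B=1) not in reachable set → no.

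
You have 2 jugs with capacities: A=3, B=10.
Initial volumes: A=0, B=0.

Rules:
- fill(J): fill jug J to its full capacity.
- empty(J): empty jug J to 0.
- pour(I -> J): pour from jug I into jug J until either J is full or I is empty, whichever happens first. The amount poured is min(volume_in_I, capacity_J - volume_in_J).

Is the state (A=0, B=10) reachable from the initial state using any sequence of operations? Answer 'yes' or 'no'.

Answer: yes

Derivation:
BFS from (A=0, B=0):
  1. fill(B) -> (A=0 B=10)
Target reached → yes.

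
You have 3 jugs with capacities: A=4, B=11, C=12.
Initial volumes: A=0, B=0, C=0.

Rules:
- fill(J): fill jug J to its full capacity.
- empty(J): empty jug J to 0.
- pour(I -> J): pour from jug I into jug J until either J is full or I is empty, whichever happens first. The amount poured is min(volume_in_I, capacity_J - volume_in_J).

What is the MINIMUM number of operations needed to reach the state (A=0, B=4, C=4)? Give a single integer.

BFS from (A=0, B=0, C=0). One shortest path:
  1. fill(A) -> (A=4 B=0 C=0)
  2. pour(A -> B) -> (A=0 B=4 C=0)
  3. fill(A) -> (A=4 B=4 C=0)
  4. pour(A -> C) -> (A=0 B=4 C=4)
Reached target in 4 moves.

Answer: 4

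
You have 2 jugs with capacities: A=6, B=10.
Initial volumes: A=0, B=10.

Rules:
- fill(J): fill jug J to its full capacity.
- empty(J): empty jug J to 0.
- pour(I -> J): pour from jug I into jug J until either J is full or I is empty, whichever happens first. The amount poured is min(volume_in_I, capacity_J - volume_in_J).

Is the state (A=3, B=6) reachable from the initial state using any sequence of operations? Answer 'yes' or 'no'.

Answer: no

Derivation:
BFS explored all 16 reachable states.
Reachable set includes: (0,0), (0,2), (0,4), (0,6), (0,8), (0,10), (2,0), (2,10), (4,0), (4,10), (6,0), (6,2) ...
Target (A=3, B=6) not in reachable set → no.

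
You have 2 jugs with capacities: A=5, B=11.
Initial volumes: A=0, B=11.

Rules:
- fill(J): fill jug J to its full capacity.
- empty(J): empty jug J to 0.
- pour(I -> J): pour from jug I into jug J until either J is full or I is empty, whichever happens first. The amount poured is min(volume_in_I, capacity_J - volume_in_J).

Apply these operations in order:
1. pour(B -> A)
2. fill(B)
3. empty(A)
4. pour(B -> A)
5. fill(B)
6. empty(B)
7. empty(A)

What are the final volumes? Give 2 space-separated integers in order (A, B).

Answer: 0 0

Derivation:
Step 1: pour(B -> A) -> (A=5 B=6)
Step 2: fill(B) -> (A=5 B=11)
Step 3: empty(A) -> (A=0 B=11)
Step 4: pour(B -> A) -> (A=5 B=6)
Step 5: fill(B) -> (A=5 B=11)
Step 6: empty(B) -> (A=5 B=0)
Step 7: empty(A) -> (A=0 B=0)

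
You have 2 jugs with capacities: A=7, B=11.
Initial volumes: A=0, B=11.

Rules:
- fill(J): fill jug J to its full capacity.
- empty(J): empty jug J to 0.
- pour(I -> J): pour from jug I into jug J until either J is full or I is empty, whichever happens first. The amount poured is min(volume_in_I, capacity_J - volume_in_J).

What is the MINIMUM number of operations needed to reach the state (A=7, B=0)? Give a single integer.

BFS from (A=0, B=11). One shortest path:
  1. fill(A) -> (A=7 B=11)
  2. empty(B) -> (A=7 B=0)
Reached target in 2 moves.

Answer: 2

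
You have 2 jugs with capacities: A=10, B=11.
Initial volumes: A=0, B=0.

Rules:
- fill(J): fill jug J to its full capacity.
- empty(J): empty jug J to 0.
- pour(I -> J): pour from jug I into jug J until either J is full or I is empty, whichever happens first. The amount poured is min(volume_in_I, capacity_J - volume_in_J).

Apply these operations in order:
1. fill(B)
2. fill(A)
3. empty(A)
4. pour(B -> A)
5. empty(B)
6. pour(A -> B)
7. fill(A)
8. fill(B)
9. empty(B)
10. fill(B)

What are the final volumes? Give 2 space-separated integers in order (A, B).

Step 1: fill(B) -> (A=0 B=11)
Step 2: fill(A) -> (A=10 B=11)
Step 3: empty(A) -> (A=0 B=11)
Step 4: pour(B -> A) -> (A=10 B=1)
Step 5: empty(B) -> (A=10 B=0)
Step 6: pour(A -> B) -> (A=0 B=10)
Step 7: fill(A) -> (A=10 B=10)
Step 8: fill(B) -> (A=10 B=11)
Step 9: empty(B) -> (A=10 B=0)
Step 10: fill(B) -> (A=10 B=11)

Answer: 10 11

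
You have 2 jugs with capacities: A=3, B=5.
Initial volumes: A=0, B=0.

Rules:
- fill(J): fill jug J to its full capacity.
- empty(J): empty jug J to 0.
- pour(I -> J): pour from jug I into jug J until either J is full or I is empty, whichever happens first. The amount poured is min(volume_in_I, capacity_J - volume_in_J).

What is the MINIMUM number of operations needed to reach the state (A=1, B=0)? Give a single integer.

Answer: 5

Derivation:
BFS from (A=0, B=0). One shortest path:
  1. fill(A) -> (A=3 B=0)
  2. pour(A -> B) -> (A=0 B=3)
  3. fill(A) -> (A=3 B=3)
  4. pour(A -> B) -> (A=1 B=5)
  5. empty(B) -> (A=1 B=0)
Reached target in 5 moves.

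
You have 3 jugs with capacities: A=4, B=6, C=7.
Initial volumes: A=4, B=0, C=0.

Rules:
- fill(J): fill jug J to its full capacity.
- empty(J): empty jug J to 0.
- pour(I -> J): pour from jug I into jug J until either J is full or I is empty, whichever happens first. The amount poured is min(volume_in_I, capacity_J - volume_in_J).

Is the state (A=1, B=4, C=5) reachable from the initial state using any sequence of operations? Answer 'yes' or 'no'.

Answer: no

Derivation:
BFS explored all 190 reachable states.
Reachable set includes: (0,0,0), (0,0,1), (0,0,2), (0,0,3), (0,0,4), (0,0,5), (0,0,6), (0,0,7), (0,1,0), (0,1,1), (0,1,2), (0,1,3) ...
Target (A=1, B=4, C=5) not in reachable set → no.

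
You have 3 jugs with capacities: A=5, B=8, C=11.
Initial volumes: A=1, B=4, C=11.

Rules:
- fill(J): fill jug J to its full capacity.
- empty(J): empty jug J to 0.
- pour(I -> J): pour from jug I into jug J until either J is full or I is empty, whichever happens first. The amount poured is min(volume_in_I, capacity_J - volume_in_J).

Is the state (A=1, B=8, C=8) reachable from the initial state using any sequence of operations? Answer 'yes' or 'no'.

BFS from (A=1, B=4, C=11):
  1. fill(B) -> (A=1 B=8 C=11)
  2. empty(C) -> (A=1 B=8 C=0)
  3. pour(B -> C) -> (A=1 B=0 C=8)
  4. fill(B) -> (A=1 B=8 C=8)
Target reached → yes.

Answer: yes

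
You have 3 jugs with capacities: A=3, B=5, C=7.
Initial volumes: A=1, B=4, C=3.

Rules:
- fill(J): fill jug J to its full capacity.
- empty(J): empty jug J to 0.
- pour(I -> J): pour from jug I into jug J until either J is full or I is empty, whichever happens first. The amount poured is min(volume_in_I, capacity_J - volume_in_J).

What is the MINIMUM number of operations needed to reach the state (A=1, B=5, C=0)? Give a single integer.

BFS from (A=1, B=4, C=3). One shortest path:
  1. fill(B) -> (A=1 B=5 C=3)
  2. empty(C) -> (A=1 B=5 C=0)
Reached target in 2 moves.

Answer: 2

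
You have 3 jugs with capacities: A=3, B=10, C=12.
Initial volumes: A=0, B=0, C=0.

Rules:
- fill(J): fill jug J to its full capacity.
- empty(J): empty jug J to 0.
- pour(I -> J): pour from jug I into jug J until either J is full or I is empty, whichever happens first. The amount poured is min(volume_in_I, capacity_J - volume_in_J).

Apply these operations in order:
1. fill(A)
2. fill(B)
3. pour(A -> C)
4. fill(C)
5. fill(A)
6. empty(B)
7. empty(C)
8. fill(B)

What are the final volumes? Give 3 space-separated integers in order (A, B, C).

Step 1: fill(A) -> (A=3 B=0 C=0)
Step 2: fill(B) -> (A=3 B=10 C=0)
Step 3: pour(A -> C) -> (A=0 B=10 C=3)
Step 4: fill(C) -> (A=0 B=10 C=12)
Step 5: fill(A) -> (A=3 B=10 C=12)
Step 6: empty(B) -> (A=3 B=0 C=12)
Step 7: empty(C) -> (A=3 B=0 C=0)
Step 8: fill(B) -> (A=3 B=10 C=0)

Answer: 3 10 0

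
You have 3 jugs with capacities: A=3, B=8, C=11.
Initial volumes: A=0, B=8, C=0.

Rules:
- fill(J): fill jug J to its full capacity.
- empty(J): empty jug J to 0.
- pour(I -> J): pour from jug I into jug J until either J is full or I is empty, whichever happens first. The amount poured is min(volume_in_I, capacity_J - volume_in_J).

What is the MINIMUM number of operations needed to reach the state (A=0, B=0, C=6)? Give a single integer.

Answer: 5

Derivation:
BFS from (A=0, B=8, C=0). One shortest path:
  1. fill(A) -> (A=3 B=8 C=0)
  2. empty(B) -> (A=3 B=0 C=0)
  3. pour(A -> C) -> (A=0 B=0 C=3)
  4. fill(A) -> (A=3 B=0 C=3)
  5. pour(A -> C) -> (A=0 B=0 C=6)
Reached target in 5 moves.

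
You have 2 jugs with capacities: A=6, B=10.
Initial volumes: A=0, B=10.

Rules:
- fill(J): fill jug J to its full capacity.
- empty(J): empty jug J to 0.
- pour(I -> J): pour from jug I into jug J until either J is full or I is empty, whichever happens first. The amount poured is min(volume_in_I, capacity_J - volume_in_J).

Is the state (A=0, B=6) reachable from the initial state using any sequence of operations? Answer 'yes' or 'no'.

BFS from (A=0, B=10):
  1. fill(A) -> (A=6 B=10)
  2. empty(B) -> (A=6 B=0)
  3. pour(A -> B) -> (A=0 B=6)
Target reached → yes.

Answer: yes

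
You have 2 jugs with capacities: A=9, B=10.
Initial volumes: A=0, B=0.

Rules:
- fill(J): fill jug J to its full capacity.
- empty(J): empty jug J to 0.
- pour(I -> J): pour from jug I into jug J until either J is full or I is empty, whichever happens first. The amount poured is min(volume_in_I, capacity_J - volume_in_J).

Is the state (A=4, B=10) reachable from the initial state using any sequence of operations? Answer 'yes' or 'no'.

Answer: yes

Derivation:
BFS from (A=0, B=0):
  1. fill(B) -> (A=0 B=10)
  2. pour(B -> A) -> (A=9 B=1)
  3. empty(A) -> (A=0 B=1)
  4. pour(B -> A) -> (A=1 B=0)
  5. fill(B) -> (A=1 B=10)
  6. pour(B -> A) -> (A=9 B=2)
  7. empty(A) -> (A=0 B=2)
  8. pour(B -> A) -> (A=2 B=0)
  9. fill(B) -> (A=2 B=10)
  10. pour(B -> A) -> (A=9 B=3)
  11. empty(A) -> (A=0 B=3)
  12. pour(B -> A) -> (A=3 B=0)
  13. fill(B) -> (A=3 B=10)
  14. pour(B -> A) -> (A=9 B=4)
  15. empty(A) -> (A=0 B=4)
  16. pour(B -> A) -> (A=4 B=0)
  17. fill(B) -> (A=4 B=10)
Target reached → yes.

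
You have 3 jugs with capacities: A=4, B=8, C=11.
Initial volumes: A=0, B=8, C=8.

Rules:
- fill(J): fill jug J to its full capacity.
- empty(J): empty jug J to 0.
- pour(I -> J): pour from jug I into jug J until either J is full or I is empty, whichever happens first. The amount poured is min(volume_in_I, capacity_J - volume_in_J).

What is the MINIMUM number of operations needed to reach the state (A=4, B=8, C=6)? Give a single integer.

Answer: 8

Derivation:
BFS from (A=0, B=8, C=8). One shortest path:
  1. fill(A) -> (A=4 B=8 C=8)
  2. empty(B) -> (A=4 B=0 C=8)
  3. fill(C) -> (A=4 B=0 C=11)
  4. pour(C -> B) -> (A=4 B=8 C=3)
  5. empty(B) -> (A=4 B=0 C=3)
  6. pour(C -> B) -> (A=4 B=3 C=0)
  7. fill(C) -> (A=4 B=3 C=11)
  8. pour(C -> B) -> (A=4 B=8 C=6)
Reached target in 8 moves.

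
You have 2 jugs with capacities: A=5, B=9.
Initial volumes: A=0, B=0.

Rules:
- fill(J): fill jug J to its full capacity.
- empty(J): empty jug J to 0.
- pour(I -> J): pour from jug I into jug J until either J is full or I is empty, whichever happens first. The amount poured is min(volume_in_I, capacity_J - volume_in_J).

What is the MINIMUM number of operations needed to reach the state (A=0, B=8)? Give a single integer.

Answer: 7

Derivation:
BFS from (A=0, B=0). One shortest path:
  1. fill(B) -> (A=0 B=9)
  2. pour(B -> A) -> (A=5 B=4)
  3. empty(A) -> (A=0 B=4)
  4. pour(B -> A) -> (A=4 B=0)
  5. fill(B) -> (A=4 B=9)
  6. pour(B -> A) -> (A=5 B=8)
  7. empty(A) -> (A=0 B=8)
Reached target in 7 moves.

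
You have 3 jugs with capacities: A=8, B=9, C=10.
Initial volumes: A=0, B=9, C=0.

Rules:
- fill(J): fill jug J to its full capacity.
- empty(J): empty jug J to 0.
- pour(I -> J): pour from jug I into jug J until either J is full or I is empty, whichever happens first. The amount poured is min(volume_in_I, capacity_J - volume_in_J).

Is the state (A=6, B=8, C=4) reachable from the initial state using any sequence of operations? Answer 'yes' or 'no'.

BFS explored all 486 reachable states.
Reachable set includes: (0,0,0), (0,0,1), (0,0,2), (0,0,3), (0,0,4), (0,0,5), (0,0,6), (0,0,7), (0,0,8), (0,0,9), (0,0,10), (0,1,0) ...
Target (A=6, B=8, C=4) not in reachable set → no.

Answer: no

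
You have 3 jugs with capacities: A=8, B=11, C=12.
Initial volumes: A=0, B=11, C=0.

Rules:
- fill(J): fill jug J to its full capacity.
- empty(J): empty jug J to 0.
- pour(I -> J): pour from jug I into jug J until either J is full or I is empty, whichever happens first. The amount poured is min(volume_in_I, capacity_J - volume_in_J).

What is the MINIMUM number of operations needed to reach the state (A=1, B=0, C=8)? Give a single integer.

BFS from (A=0, B=11, C=0). One shortest path:
  1. fill(A) -> (A=8 B=11 C=0)
  2. empty(B) -> (A=8 B=0 C=0)
  3. fill(C) -> (A=8 B=0 C=12)
  4. pour(C -> B) -> (A=8 B=11 C=1)
  5. empty(B) -> (A=8 B=0 C=1)
  6. pour(A -> B) -> (A=0 B=8 C=1)
  7. pour(C -> A) -> (A=1 B=8 C=0)
  8. pour(B -> C) -> (A=1 B=0 C=8)
Reached target in 8 moves.

Answer: 8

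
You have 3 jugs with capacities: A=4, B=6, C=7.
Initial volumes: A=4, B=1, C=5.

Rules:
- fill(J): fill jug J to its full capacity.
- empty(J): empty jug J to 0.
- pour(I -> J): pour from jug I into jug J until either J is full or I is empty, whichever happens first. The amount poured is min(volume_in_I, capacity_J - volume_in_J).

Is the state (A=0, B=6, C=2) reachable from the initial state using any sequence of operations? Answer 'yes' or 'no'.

BFS from (A=4, B=1, C=5):
  1. empty(A) -> (A=0 B=1 C=5)
  2. fill(C) -> (A=0 B=1 C=7)
  3. pour(C -> B) -> (A=0 B=6 C=2)
Target reached → yes.

Answer: yes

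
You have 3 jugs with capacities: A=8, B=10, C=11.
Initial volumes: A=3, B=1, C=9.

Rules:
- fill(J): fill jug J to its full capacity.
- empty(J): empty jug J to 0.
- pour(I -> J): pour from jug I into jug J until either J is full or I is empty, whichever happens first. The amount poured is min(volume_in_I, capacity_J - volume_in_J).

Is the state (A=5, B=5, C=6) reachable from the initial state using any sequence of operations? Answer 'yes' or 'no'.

BFS explored all 559 reachable states.
Reachable set includes: (0,0,0), (0,0,1), (0,0,2), (0,0,3), (0,0,4), (0,0,5), (0,0,6), (0,0,7), (0,0,8), (0,0,9), (0,0,10), (0,0,11) ...
Target (A=5, B=5, C=6) not in reachable set → no.

Answer: no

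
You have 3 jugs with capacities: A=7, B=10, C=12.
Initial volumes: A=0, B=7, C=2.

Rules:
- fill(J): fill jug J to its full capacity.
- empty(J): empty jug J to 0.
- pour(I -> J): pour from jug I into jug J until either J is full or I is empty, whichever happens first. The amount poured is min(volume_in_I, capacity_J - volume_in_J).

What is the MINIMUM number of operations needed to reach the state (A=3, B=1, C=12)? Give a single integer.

BFS from (A=0, B=7, C=2). One shortest path:
  1. fill(A) -> (A=7 B=7 C=2)
  2. pour(A -> B) -> (A=4 B=10 C=2)
  3. pour(C -> A) -> (A=6 B=10 C=0)
  4. pour(B -> C) -> (A=6 B=0 C=10)
  5. pour(A -> B) -> (A=0 B=6 C=10)
  6. pour(C -> A) -> (A=7 B=6 C=3)
  7. pour(A -> B) -> (A=3 B=10 C=3)
  8. pour(B -> C) -> (A=3 B=1 C=12)
Reached target in 8 moves.

Answer: 8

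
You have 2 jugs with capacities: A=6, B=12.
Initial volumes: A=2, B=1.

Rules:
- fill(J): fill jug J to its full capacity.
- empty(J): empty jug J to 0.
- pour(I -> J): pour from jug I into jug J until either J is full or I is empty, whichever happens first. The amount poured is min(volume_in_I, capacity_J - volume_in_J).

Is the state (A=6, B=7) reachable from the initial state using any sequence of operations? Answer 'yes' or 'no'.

BFS from (A=2, B=1):
  1. fill(A) -> (A=6 B=1)
  2. pour(A -> B) -> (A=0 B=7)
  3. fill(A) -> (A=6 B=7)
Target reached → yes.

Answer: yes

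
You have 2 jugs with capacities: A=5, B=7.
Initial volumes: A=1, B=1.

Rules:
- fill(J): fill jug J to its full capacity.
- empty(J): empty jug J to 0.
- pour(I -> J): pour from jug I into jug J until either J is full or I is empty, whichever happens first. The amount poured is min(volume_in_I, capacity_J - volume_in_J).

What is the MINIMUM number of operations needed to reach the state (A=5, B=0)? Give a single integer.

BFS from (A=1, B=1). One shortest path:
  1. fill(A) -> (A=5 B=1)
  2. empty(B) -> (A=5 B=0)
Reached target in 2 moves.

Answer: 2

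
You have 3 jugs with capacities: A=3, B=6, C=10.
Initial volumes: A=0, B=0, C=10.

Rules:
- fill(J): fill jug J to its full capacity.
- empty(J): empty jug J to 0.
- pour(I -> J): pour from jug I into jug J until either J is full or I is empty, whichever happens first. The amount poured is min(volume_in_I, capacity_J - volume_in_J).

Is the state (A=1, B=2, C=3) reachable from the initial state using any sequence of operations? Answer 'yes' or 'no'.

BFS explored all 218 reachable states.
Reachable set includes: (0,0,0), (0,0,1), (0,0,2), (0,0,3), (0,0,4), (0,0,5), (0,0,6), (0,0,7), (0,0,8), (0,0,9), (0,0,10), (0,1,0) ...
Target (A=1, B=2, C=3) not in reachable set → no.

Answer: no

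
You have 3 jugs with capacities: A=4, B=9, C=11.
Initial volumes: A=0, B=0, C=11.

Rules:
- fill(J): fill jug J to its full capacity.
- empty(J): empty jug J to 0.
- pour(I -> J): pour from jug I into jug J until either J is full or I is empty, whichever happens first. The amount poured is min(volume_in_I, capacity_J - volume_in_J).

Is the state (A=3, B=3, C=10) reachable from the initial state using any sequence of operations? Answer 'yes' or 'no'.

BFS explored all 360 reachable states.
Reachable set includes: (0,0,0), (0,0,1), (0,0,2), (0,0,3), (0,0,4), (0,0,5), (0,0,6), (0,0,7), (0,0,8), (0,0,9), (0,0,10), (0,0,11) ...
Target (A=3, B=3, C=10) not in reachable set → no.

Answer: no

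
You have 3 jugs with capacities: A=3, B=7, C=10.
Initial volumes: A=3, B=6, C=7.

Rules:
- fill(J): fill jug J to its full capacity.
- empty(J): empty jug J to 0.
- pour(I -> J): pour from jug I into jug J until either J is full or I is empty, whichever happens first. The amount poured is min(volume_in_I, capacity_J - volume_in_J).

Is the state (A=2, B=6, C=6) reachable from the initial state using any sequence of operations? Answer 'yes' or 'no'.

BFS explored all 244 reachable states.
Reachable set includes: (0,0,0), (0,0,1), (0,0,2), (0,0,3), (0,0,4), (0,0,5), (0,0,6), (0,0,7), (0,0,8), (0,0,9), (0,0,10), (0,1,0) ...
Target (A=2, B=6, C=6) not in reachable set → no.

Answer: no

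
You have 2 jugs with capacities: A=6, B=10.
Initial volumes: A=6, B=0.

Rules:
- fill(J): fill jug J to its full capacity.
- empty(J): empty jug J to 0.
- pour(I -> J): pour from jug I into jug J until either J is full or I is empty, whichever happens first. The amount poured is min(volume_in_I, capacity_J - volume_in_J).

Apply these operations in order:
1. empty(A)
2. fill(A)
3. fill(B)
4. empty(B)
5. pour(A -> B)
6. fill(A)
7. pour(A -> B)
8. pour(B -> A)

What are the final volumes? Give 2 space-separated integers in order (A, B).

Answer: 6 6

Derivation:
Step 1: empty(A) -> (A=0 B=0)
Step 2: fill(A) -> (A=6 B=0)
Step 3: fill(B) -> (A=6 B=10)
Step 4: empty(B) -> (A=6 B=0)
Step 5: pour(A -> B) -> (A=0 B=6)
Step 6: fill(A) -> (A=6 B=6)
Step 7: pour(A -> B) -> (A=2 B=10)
Step 8: pour(B -> A) -> (A=6 B=6)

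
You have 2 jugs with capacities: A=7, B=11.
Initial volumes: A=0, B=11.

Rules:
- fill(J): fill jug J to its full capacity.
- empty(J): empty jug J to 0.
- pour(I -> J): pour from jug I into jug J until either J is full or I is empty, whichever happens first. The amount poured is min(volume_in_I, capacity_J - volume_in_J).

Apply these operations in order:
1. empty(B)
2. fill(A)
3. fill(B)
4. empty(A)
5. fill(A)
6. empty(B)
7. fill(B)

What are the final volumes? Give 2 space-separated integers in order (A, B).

Step 1: empty(B) -> (A=0 B=0)
Step 2: fill(A) -> (A=7 B=0)
Step 3: fill(B) -> (A=7 B=11)
Step 4: empty(A) -> (A=0 B=11)
Step 5: fill(A) -> (A=7 B=11)
Step 6: empty(B) -> (A=7 B=0)
Step 7: fill(B) -> (A=7 B=11)

Answer: 7 11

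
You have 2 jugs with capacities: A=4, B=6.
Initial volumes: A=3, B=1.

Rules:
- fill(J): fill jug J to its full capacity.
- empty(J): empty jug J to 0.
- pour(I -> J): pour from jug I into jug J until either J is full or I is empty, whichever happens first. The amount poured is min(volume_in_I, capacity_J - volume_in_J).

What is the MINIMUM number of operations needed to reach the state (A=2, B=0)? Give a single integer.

BFS from (A=3, B=1). One shortest path:
  1. pour(A -> B) -> (A=0 B=4)
  2. fill(A) -> (A=4 B=4)
  3. pour(A -> B) -> (A=2 B=6)
  4. empty(B) -> (A=2 B=0)
Reached target in 4 moves.

Answer: 4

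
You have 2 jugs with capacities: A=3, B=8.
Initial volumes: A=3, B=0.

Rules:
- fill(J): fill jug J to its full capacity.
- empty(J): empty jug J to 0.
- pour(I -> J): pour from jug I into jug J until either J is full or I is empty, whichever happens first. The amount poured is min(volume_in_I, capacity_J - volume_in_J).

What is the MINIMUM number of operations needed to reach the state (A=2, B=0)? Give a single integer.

Answer: 7

Derivation:
BFS from (A=3, B=0). One shortest path:
  1. empty(A) -> (A=0 B=0)
  2. fill(B) -> (A=0 B=8)
  3. pour(B -> A) -> (A=3 B=5)
  4. empty(A) -> (A=0 B=5)
  5. pour(B -> A) -> (A=3 B=2)
  6. empty(A) -> (A=0 B=2)
  7. pour(B -> A) -> (A=2 B=0)
Reached target in 7 moves.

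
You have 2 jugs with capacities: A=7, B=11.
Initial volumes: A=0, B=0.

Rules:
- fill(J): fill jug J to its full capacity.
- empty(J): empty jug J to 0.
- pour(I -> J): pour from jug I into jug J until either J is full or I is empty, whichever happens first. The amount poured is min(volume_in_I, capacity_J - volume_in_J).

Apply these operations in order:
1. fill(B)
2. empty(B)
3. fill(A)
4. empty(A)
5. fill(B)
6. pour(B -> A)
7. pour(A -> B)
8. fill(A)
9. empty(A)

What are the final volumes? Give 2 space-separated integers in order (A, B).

Step 1: fill(B) -> (A=0 B=11)
Step 2: empty(B) -> (A=0 B=0)
Step 3: fill(A) -> (A=7 B=0)
Step 4: empty(A) -> (A=0 B=0)
Step 5: fill(B) -> (A=0 B=11)
Step 6: pour(B -> A) -> (A=7 B=4)
Step 7: pour(A -> B) -> (A=0 B=11)
Step 8: fill(A) -> (A=7 B=11)
Step 9: empty(A) -> (A=0 B=11)

Answer: 0 11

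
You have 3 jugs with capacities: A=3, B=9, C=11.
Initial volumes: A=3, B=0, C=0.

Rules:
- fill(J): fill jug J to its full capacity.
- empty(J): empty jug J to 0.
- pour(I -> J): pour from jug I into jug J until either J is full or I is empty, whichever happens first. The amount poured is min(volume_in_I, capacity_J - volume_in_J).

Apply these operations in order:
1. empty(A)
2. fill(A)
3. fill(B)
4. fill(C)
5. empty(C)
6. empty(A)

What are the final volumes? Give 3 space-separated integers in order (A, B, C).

Step 1: empty(A) -> (A=0 B=0 C=0)
Step 2: fill(A) -> (A=3 B=0 C=0)
Step 3: fill(B) -> (A=3 B=9 C=0)
Step 4: fill(C) -> (A=3 B=9 C=11)
Step 5: empty(C) -> (A=3 B=9 C=0)
Step 6: empty(A) -> (A=0 B=9 C=0)

Answer: 0 9 0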